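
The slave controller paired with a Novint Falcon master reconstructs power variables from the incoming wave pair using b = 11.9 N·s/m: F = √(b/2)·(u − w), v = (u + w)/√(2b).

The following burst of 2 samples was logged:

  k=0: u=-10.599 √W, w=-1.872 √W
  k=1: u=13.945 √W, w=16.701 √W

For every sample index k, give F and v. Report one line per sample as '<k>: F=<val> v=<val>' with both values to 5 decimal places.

0: F=-21.28744 v=-2.55631
1: F=-6.72261 v=6.28182

k=0: u−w=-8.72700, u+w=-12.47100; √(b/2)=2.43926, √(2b)=4.87852; F=2.43926×(-8.727)=-21.28744, v=-12.47100/4.87852=-2.55631
k=1: u−w=-2.75600, u+w=30.64600; √(b/2)=2.43926, √(2b)=4.87852; F=2.43926×(-2.756)=-6.72261, v=30.64600/4.87852=6.28182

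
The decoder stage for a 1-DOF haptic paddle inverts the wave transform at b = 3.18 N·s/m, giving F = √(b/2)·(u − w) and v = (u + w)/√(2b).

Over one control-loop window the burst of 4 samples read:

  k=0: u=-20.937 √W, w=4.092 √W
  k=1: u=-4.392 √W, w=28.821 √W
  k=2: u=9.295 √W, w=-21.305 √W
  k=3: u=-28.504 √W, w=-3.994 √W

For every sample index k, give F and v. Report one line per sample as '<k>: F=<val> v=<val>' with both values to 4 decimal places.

k=0: u−w=-25.0290, u+w=-16.8450; √(b/2)=1.2610, √(2b)=2.5219; F=1.2610×(-25.029)=-31.5604, v=-16.8450/2.5219=-6.6795
k=1: u−w=-33.2130, u+w=24.4290; √(b/2)=1.2610, √(2b)=2.5219; F=1.2610×(-33.213)=-41.8800, v=24.4290/2.5219=9.6867
k=2: u−w=30.6000, u+w=-12.0100; √(b/2)=1.2610, √(2b)=2.5219; F=1.2610×30.6=38.5851, v=-12.0100/2.5219=-4.7623
k=3: u−w=-24.5100, u+w=-32.4980; √(b/2)=1.2610, √(2b)=2.5219; F=1.2610×(-24.51)=-30.9059, v=-32.4980/2.5219=-12.8863

0: F=-31.5604 v=-6.6795
1: F=-41.8800 v=9.6867
2: F=38.5851 v=-4.7623
3: F=-30.9059 v=-12.8863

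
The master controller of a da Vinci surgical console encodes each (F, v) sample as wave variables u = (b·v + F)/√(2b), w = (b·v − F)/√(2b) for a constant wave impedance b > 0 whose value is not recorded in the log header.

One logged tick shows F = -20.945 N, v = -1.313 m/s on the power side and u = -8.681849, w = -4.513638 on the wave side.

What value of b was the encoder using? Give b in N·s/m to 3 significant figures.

b = 50.5 N·s/m

u + w = -13.195487;  u + w = √(2b)·v, so √(2b) = -13.195487/(-1.313) = 10.049876.
b = (√(2b))²/2 = 101.000005/2 = 50.500002.
(Check via u − w = 2F/√(2b): u − w = -4.168211, 2F/√(2b) = -4.168211.)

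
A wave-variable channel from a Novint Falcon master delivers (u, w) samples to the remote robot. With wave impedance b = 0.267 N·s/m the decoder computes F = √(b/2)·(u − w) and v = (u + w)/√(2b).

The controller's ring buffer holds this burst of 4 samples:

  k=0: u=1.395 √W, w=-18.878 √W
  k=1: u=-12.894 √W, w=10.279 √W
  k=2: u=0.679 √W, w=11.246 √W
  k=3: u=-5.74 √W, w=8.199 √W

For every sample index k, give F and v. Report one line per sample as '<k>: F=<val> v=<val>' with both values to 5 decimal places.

k=0: u−w=20.27300, u+w=-17.48300; √(b/2)=0.36538, √(2b)=0.73075; F=0.36538×20.273=7.40728, v=-17.48300/0.73075=-23.92464
k=1: u−w=-23.17300, u+w=-2.61500; √(b/2)=0.36538, √(2b)=0.73075; F=0.36538×(-23.173)=-8.46687, v=-2.61500/0.73075=-3.57850
k=2: u−w=-10.56700, u+w=11.92500; √(b/2)=0.36538, √(2b)=0.73075; F=0.36538×(-10.567)=-3.86093, v=11.92500/0.73075=16.31878
k=3: u−w=-13.93900, u+w=2.45900; √(b/2)=0.36538, √(2b)=0.73075; F=0.36538×(-13.939)=-5.09298, v=2.45900/0.73075=3.36502

0: F=7.40728 v=-23.92464
1: F=-8.46687 v=-3.57850
2: F=-3.86093 v=16.31878
3: F=-5.09298 v=3.36502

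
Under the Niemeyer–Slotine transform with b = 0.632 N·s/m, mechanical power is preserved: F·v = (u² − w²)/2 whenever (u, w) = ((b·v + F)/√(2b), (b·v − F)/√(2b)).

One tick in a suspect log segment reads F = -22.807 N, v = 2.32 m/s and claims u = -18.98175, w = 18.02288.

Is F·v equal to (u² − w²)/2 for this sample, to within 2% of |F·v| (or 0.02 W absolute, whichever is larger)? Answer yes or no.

no

F·v = (-22.807)×2.32 = -52.91224 W.
(u² − w²)/2 = (360.30683 − 324.82420)/2 = 17.74131 W.
|Δ| = 70.65355;  2% of max(1, |F·v|) = 1.05824.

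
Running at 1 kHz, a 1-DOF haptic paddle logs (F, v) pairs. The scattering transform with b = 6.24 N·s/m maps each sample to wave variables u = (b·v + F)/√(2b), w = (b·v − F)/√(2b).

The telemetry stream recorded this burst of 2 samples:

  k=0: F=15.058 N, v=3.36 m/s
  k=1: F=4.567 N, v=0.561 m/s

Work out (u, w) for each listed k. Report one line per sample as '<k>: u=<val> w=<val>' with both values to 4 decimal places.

0: u=10.1974 w=1.6725
1: u=2.2837 w=-0.3019

k=0: b·v=6.24×3.36=20.9664; √(2b)=3.5327; u=(20.9664+15.058)/3.5327=10.1974, w=(20.9664−15.058)/3.5327=1.6725
k=1: b·v=6.24×0.561=3.5006; √(2b)=3.5327; u=(3.5006+4.567)/3.5327=2.2837, w=(3.5006−4.567)/3.5327=-0.3019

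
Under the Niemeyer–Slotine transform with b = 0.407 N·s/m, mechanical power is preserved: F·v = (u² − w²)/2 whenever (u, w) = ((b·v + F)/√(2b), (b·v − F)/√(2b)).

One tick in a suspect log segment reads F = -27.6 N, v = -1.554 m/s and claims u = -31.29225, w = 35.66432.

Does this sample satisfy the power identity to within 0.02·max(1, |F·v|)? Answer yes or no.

F·v = (-27.6)×(-1.554) = 42.8904 W.
(u² − w²)/2 = (979.2049 − 1271.9437)/2 = -146.3694 W.
|Δ| = 189.2598;  2% of max(1, |F·v|) = 0.8578.

no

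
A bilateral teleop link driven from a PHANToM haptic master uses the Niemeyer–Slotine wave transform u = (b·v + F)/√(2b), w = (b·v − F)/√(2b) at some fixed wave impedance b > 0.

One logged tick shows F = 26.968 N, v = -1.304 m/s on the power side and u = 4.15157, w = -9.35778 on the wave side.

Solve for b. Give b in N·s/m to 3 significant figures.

u + w = -5.2062;  u + w = √(2b)·v, so √(2b) = -5.2062/(-1.304) = 3.9925.
b = (√(2b))²/2 = 15.9400/2 = 7.9700.
(Check via u − w = 2F/√(2b): u − w = 13.5094, 2F/√(2b) = 13.5094.)

b = 7.97 N·s/m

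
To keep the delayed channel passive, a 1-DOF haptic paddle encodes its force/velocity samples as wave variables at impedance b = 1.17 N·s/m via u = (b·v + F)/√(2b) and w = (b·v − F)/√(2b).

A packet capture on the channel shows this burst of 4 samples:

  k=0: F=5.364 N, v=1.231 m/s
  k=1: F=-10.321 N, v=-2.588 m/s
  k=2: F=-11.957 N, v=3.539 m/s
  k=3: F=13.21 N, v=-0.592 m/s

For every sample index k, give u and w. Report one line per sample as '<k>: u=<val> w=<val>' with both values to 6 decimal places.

0: u=4.448090 w=-2.565023
1: u=-8.726488 w=4.767609
2: u=-5.109721 w=10.523350
3: u=8.182854 w=-9.088440

k=0: b·v=1.17×1.231=1.440270; √(2b)=1.529706; u=(1.440270+5.364)/1.529706=4.448090, w=(1.440270−5.364)/1.529706=-2.565023
k=1: b·v=1.17×(-2.588)=-3.027960; √(2b)=1.529706; u=(-3.027960+(-10.321))/1.529706=-8.726488, w=(-3.027960−(-10.321))/1.529706=4.767609
k=2: b·v=1.17×3.539=4.140630; √(2b)=1.529706; u=(4.140630+(-11.957))/1.529706=-5.109721, w=(4.140630−(-11.957))/1.529706=10.523350
k=3: b·v=1.17×(-0.592)=-0.692640; √(2b)=1.529706; u=(-0.692640+13.21)/1.529706=8.182854, w=(-0.692640−13.21)/1.529706=-9.088440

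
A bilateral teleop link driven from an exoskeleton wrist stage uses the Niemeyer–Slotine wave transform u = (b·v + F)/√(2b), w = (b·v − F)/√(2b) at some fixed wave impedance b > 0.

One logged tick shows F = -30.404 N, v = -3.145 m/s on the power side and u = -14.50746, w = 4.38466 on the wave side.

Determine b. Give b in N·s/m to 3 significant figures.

u + w = -10.12280;  u + w = √(2b)·v, so √(2b) = -10.12280/(-3.145) = 3.21870.
b = (√(2b))²/2 = 10.36001/2 = 5.18000.
(Check via u − w = 2F/√(2b): u − w = -18.89212, 2F/√(2b) = -18.89212.)

b = 5.18 N·s/m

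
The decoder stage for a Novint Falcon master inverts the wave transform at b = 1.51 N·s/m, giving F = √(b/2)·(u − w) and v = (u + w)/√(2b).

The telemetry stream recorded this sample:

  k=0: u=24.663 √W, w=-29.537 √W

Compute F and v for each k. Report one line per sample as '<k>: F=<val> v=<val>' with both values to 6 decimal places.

k=0: u−w=54.200000, u+w=-4.874000; √(b/2)=0.868907, √(2b)=1.737815; F=0.868907×54.2=47.094779, v=-4.874000/1.737815=-2.804672

0: F=47.094779 v=-2.804672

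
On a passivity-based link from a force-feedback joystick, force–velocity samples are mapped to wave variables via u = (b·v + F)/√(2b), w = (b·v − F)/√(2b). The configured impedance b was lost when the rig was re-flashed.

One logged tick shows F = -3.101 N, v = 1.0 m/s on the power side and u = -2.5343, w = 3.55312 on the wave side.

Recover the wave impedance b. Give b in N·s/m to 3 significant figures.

u + w = 1.0188;  u + w = √(2b)·v, so √(2b) = 1.0188/1.0 = 1.0188.
b = (√(2b))²/2 = 1.0380/2 = 0.5190.
(Check via u − w = 2F/√(2b): u − w = -6.0874, 2F/√(2b) = -6.0874.)

b = 0.519 N·s/m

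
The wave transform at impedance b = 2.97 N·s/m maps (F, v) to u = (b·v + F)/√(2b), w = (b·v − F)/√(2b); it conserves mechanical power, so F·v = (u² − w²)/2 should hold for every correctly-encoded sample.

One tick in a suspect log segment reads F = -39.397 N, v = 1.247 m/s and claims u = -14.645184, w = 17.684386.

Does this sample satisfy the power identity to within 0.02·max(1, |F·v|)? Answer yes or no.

yes

F·v = (-39.397)×1.247 = -49.128059 W.
(u² − w²)/2 = (214.481414 − 312.737508)/2 = -49.128047 W.
|Δ| = 0.000012;  2% of max(1, |F·v|) = 0.982561.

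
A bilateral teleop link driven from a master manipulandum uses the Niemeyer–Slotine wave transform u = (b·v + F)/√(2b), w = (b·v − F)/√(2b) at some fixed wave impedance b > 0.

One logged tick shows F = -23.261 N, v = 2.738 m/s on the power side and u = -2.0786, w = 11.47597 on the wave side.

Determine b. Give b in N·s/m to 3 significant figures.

b = 5.89 N·s/m

u + w = 9.3974;  u + w = √(2b)·v, so √(2b) = 9.3974/2.738 = 3.4322.
b = (√(2b))²/2 = 11.7800/2 = 5.8900.
(Check via u − w = 2F/√(2b): u − w = -13.5546, 2F/√(2b) = -13.5546.)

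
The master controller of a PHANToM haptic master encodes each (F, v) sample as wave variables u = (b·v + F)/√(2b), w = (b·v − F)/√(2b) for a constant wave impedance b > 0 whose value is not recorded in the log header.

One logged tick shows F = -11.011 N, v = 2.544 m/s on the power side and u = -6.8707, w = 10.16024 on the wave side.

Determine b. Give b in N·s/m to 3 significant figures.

u + w = 3.289540;  u + w = √(2b)·v, so √(2b) = 3.289540/2.544 = 1.293058.
b = (√(2b))²/2 = 1.671999/2 = 0.836000.
(Check via u − w = 2F/√(2b): u − w = -17.030940, 2F/√(2b) = -17.030943.)

b = 0.836 N·s/m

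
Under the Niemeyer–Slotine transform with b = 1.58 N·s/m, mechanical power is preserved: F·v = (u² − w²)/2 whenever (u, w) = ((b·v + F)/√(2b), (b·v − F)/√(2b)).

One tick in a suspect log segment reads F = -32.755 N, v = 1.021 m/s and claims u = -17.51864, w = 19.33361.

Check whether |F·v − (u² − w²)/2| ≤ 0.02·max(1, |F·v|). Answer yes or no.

F·v = (-32.755)×1.021 = -33.44286 W.
(u² − w²)/2 = (306.90275 − 373.78848)/2 = -33.44286 W.
|Δ| = 0.00001;  2% of max(1, |F·v|) = 0.66886.

yes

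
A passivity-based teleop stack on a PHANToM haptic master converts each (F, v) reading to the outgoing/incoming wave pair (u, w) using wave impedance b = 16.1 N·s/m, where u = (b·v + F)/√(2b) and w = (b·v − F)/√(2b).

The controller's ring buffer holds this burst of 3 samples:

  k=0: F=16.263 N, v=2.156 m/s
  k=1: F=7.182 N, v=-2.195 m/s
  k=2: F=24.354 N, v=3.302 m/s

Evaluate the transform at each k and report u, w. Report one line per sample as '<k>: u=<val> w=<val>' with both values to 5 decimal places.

0: u=8.98309 w=3.25114
1: u=-4.96211 w=-7.49343
2: u=13.66044 w=5.07678

k=0: b·v=16.1×2.156=34.71160; √(2b)=5.67450; u=(34.71160+16.263)/5.67450=8.98309, w=(34.71160−16.263)/5.67450=3.25114
k=1: b·v=16.1×(-2.195)=-35.33950; √(2b)=5.67450; u=(-35.33950+7.182)/5.67450=-4.96211, w=(-35.33950−7.182)/5.67450=-7.49343
k=2: b·v=16.1×3.302=53.16220; √(2b)=5.67450; u=(53.16220+24.354)/5.67450=13.66044, w=(53.16220−24.354)/5.67450=5.07678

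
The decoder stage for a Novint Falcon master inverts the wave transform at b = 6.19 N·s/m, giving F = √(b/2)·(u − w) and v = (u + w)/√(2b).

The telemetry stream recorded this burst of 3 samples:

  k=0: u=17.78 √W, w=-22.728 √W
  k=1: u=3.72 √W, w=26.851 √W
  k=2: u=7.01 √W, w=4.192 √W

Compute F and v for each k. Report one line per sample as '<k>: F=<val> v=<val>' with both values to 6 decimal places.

0: F=71.264153 v=-1.406272
1: F=-40.693471 v=8.688590
2: F=4.957598 v=3.183723

k=0: u−w=40.508000, u+w=-4.948000; √(b/2)=1.759261, √(2b)=3.518522; F=1.759261×40.508=71.264153, v=-4.948000/3.518522=-1.406272
k=1: u−w=-23.131000, u+w=30.571000; √(b/2)=1.759261, √(2b)=3.518522; F=1.759261×(-23.131)=-40.693471, v=30.571000/3.518522=8.688590
k=2: u−w=2.818000, u+w=11.202000; √(b/2)=1.759261, √(2b)=3.518522; F=1.759261×2.818=4.957598, v=11.202000/3.518522=3.183723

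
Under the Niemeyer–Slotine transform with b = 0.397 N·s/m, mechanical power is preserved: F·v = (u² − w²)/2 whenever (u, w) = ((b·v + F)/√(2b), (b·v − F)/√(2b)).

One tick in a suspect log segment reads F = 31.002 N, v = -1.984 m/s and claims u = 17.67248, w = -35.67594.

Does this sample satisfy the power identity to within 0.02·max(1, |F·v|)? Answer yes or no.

F·v = 31.002×(-1.984) = -61.5080 W.
(u² − w²)/2 = (312.3165 − 1272.7727)/2 = -480.2281 W.
|Δ| = 418.7201;  2% of max(1, |F·v|) = 1.2302.

no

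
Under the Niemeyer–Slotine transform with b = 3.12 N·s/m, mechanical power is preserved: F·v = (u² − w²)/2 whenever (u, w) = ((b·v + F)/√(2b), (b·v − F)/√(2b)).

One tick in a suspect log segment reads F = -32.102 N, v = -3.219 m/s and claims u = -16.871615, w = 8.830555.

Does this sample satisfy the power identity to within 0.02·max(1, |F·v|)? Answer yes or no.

F·v = (-32.102)×(-3.219) = 103.336338 W.
(u² − w²)/2 = (284.651393 − 77.978702)/2 = 103.336346 W.
|Δ| = 0.000008;  2% of max(1, |F·v|) = 2.066727.

yes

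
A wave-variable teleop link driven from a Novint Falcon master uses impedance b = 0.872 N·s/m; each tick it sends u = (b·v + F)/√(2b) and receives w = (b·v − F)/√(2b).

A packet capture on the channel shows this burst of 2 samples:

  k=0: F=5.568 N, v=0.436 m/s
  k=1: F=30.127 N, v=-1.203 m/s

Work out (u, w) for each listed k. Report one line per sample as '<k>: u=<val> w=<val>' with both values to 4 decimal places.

k=0: b·v=0.872×0.436=0.3802; √(2b)=1.3206; u=(0.3802+5.568)/1.3206=4.5041, w=(0.3802−5.568)/1.3206=-3.9284
k=1: b·v=0.872×(-1.203)=-1.0490; √(2b)=1.3206; u=(-1.0490+30.127)/1.3206=22.0187, w=(-1.0490−30.127)/1.3206=-23.6074

0: u=4.5041 w=-3.9284
1: u=22.0187 w=-23.6074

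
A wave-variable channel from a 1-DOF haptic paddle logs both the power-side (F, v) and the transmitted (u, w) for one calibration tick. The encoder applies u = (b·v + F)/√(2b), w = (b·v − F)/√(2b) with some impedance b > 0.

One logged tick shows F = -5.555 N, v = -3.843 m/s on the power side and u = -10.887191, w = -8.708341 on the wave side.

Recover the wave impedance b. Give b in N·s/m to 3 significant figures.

b = 13 N·s/m

u + w = -19.595532;  u + w = √(2b)·v, so √(2b) = -19.595532/(-3.843) = 5.099020.
b = (√(2b))²/2 = 26.000000/2 = 13.000000.
(Check via u − w = 2F/√(2b): u − w = -2.178850, 2F/√(2b) = -2.178850.)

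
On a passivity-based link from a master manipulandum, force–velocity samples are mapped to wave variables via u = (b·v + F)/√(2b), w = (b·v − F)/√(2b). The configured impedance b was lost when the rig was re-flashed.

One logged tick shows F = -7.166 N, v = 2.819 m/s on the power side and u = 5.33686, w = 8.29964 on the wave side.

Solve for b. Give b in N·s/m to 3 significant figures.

u + w = 13.63650;  u + w = √(2b)·v, so √(2b) = 13.63650/2.819 = 4.83735.
b = (√(2b))²/2 = 23.39999/2 = 11.70000.
(Check via u − w = 2F/√(2b): u − w = -2.96278, 2F/√(2b) = -2.96278.)

b = 11.7 N·s/m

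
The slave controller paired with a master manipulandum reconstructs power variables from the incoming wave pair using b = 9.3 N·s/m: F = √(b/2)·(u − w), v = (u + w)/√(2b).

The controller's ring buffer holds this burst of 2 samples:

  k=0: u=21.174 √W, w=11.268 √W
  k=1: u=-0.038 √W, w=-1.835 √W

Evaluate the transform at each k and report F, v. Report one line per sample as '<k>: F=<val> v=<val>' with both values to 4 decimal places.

0: F=21.3612 v=7.5223
1: F=3.8750 v=-0.4343

k=0: u−w=9.9060, u+w=32.4420; √(b/2)=2.1564, √(2b)=4.3128; F=2.1564×9.906=21.3612, v=32.4420/4.3128=7.5223
k=1: u−w=1.7970, u+w=-1.8730; √(b/2)=2.1564, √(2b)=4.3128; F=2.1564×1.797=3.8750, v=-1.8730/4.3128=-0.4343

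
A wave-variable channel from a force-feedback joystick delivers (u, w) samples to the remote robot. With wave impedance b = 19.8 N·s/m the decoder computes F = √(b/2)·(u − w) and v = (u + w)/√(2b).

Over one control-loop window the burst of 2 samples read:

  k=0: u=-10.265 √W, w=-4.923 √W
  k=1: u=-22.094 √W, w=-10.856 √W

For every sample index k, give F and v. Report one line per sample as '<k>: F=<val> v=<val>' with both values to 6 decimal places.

0: F=-16.808211 v=-2.413532
1: F=-35.359542 v=-5.236099

k=0: u−w=-5.342000, u+w=-15.188000; √(b/2)=3.146427, √(2b)=6.292853; F=3.146427×(-5.342)=-16.808211, v=-15.188000/6.292853=-2.413532
k=1: u−w=-11.238000, u+w=-32.950000; √(b/2)=3.146427, √(2b)=6.292853; F=3.146427×(-11.238)=-35.359542, v=-32.950000/6.292853=-5.236099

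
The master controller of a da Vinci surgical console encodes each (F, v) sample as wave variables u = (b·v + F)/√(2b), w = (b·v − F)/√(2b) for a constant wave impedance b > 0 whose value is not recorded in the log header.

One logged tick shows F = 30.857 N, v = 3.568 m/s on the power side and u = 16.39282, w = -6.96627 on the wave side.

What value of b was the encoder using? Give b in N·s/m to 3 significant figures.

u + w = 9.42655;  u + w = √(2b)·v, so √(2b) = 9.42655/3.568 = 2.64197.
b = (√(2b))²/2 = 6.98001/2 = 3.49000.
(Check via u − w = 2F/√(2b): u − w = 23.35909, 2F/√(2b) = 23.35908.)

b = 3.49 N·s/m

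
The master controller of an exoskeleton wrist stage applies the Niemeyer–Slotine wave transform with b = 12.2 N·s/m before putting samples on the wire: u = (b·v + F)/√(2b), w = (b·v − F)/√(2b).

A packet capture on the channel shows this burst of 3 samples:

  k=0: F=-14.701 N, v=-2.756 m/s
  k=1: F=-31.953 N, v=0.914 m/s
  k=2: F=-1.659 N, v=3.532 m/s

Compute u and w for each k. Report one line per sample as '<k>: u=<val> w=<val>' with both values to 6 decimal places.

k=0: b·v=12.2×(-2.756)=-33.623200; √(2b)=4.939636; u=(-33.623200+(-14.701))/4.939636=-9.782948, w=(-33.623200−(-14.701))/4.939636=-3.830687
k=1: b·v=12.2×0.914=11.150800; √(2b)=4.939636; u=(11.150800+(-31.953))/4.939636=-4.211282, w=(11.150800−(-31.953))/4.939636=8.726109
k=2: b·v=12.2×3.532=43.090400; √(2b)=4.939636; u=(43.090400+(-1.659))/4.939636=8.387542, w=(43.090400−(-1.659))/4.939636=9.059251

0: u=-9.782948 w=-3.830687
1: u=-4.211282 w=8.726109
2: u=8.387542 w=9.059251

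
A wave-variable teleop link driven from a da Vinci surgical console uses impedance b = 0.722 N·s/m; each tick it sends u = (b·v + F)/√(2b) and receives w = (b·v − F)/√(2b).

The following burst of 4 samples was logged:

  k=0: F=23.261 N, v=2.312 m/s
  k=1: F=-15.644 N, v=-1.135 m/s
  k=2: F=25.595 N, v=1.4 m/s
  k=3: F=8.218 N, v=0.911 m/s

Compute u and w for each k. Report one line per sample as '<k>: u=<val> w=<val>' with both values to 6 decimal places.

0: u=20.746426 w=-17.968175
1: u=-13.700543 w=12.336653
2: u=22.140770 w=-20.458439
3: u=7.386200 w=-6.291483

k=0: b·v=0.722×2.312=1.669264; √(2b)=1.201666; u=(1.669264+23.261)/1.201666=20.746426, w=(1.669264−23.261)/1.201666=-17.968175
k=1: b·v=0.722×(-1.135)=-0.819470; √(2b)=1.201666; u=(-0.819470+(-15.644))/1.201666=-13.700543, w=(-0.819470−(-15.644))/1.201666=12.336653
k=2: b·v=0.722×1.4=1.010800; √(2b)=1.201666; u=(1.010800+25.595)/1.201666=22.140770, w=(1.010800−25.595)/1.201666=-20.458439
k=3: b·v=0.722×0.911=0.657742; √(2b)=1.201666; u=(0.657742+8.218)/1.201666=7.386200, w=(0.657742−8.218)/1.201666=-6.291483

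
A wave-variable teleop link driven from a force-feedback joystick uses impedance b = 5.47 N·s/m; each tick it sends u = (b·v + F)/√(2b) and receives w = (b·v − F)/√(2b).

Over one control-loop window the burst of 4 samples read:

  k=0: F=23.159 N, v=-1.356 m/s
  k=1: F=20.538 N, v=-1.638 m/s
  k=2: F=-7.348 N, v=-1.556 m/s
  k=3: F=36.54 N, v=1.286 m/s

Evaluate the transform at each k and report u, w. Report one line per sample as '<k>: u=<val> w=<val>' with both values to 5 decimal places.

0: u=4.75929 w=-9.24435
1: u=3.50050 w=-8.91830
2: u=-4.79486 w=-0.35171
3: u=13.17416 w=-8.92063

k=0: b·v=5.47×(-1.356)=-7.41732; √(2b)=3.30757; u=(-7.41732+23.159)/3.30757=4.75929, w=(-7.41732−23.159)/3.30757=-9.24435
k=1: b·v=5.47×(-1.638)=-8.95986; √(2b)=3.30757; u=(-8.95986+20.538)/3.30757=3.50050, w=(-8.95986−20.538)/3.30757=-8.91830
k=2: b·v=5.47×(-1.556)=-8.51132; √(2b)=3.30757; u=(-8.51132+(-7.348))/3.30757=-4.79486, w=(-8.51132−(-7.348))/3.30757=-0.35171
k=3: b·v=5.47×1.286=7.03442; √(2b)=3.30757; u=(7.03442+36.54)/3.30757=13.17416, w=(7.03442−36.54)/3.30757=-8.92063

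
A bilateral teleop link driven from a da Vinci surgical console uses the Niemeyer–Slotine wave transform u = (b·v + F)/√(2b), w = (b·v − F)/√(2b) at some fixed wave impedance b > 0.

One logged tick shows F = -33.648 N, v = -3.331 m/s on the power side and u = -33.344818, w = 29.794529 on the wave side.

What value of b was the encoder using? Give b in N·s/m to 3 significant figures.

b = 0.568 N·s/m

u + w = -3.550289;  u + w = √(2b)·v, so √(2b) = -3.550289/(-3.331) = 1.065833.
b = (√(2b))²/2 = 1.136000/2 = 0.568000.
(Check via u − w = 2F/√(2b): u − w = -63.139347, 2F/√(2b) = -63.139360.)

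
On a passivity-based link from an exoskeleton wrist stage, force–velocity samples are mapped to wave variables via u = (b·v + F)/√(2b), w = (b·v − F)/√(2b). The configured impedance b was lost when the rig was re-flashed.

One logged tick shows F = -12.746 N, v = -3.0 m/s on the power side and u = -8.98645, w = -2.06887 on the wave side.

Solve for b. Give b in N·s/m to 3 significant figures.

u + w = -11.0553;  u + w = √(2b)·v, so √(2b) = -11.0553/(-3.0) = 3.6851.
b = (√(2b))²/2 = 13.5800/2 = 6.7900.
(Check via u − w = 2F/√(2b): u − w = -6.9176, 2F/√(2b) = -6.9176.)

b = 6.79 N·s/m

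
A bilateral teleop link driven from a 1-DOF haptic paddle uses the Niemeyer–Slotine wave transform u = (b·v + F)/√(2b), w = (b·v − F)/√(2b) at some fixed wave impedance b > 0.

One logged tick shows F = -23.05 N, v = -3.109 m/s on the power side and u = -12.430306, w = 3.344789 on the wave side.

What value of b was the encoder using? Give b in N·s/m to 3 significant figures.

u + w = -9.085517;  u + w = √(2b)·v, so √(2b) = -9.085517/(-3.109) = 2.922328.
b = (√(2b))²/2 = 8.540000/2 = 4.270000.
(Check via u − w = 2F/√(2b): u − w = -15.775095, 2F/√(2b) = -15.775096.)

b = 4.27 N·s/m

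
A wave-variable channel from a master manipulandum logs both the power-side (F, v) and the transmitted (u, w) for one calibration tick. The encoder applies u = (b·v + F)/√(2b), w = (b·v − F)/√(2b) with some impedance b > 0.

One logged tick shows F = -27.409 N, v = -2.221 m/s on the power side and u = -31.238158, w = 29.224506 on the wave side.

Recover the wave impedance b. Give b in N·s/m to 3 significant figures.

u + w = -2.013652;  u + w = √(2b)·v, so √(2b) = -2.013652/(-2.221) = 0.906642.
b = (√(2b))²/2 = 0.822000/2 = 0.411000.
(Check via u − w = 2F/√(2b): u − w = -60.462664, 2F/√(2b) = -60.462671.)

b = 0.411 N·s/m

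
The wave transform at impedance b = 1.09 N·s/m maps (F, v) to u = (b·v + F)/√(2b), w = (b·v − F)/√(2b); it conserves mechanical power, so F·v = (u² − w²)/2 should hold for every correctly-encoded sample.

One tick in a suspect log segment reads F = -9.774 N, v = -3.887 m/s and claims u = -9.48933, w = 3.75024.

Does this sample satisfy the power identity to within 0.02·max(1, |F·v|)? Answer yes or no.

yes

F·v = (-9.774)×(-3.887) = 37.9915 W.
(u² − w²)/2 = (90.0474 − 14.0643)/2 = 37.9915 W.
|Δ| = 0.0000;  2% of max(1, |F·v|) = 0.7598.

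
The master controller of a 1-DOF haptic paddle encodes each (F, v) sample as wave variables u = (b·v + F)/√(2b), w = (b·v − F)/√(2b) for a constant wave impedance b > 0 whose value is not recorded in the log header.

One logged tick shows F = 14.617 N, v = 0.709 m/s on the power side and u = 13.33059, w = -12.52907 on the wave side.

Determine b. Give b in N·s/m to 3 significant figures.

u + w = 0.80152;  u + w = √(2b)·v, so √(2b) = 0.80152/0.709 = 1.13049.
b = (√(2b))²/2 = 1.27802/2 = 0.63901.
(Check via u − w = 2F/√(2b): u − w = 25.85966, 2F/√(2b) = 25.85950.)

b = 0.639 N·s/m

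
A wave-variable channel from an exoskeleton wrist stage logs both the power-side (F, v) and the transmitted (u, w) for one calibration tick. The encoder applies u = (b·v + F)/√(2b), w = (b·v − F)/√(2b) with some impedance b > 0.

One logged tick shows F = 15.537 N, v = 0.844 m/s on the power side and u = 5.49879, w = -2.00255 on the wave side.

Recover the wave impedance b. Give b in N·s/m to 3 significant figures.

u + w = 3.4962;  u + w = √(2b)·v, so √(2b) = 3.4962/0.844 = 4.1425.
b = (√(2b))²/2 = 17.1600/2 = 8.5800.
(Check via u − w = 2F/√(2b): u − w = 7.5013, 2F/√(2b) = 7.5013.)

b = 8.58 N·s/m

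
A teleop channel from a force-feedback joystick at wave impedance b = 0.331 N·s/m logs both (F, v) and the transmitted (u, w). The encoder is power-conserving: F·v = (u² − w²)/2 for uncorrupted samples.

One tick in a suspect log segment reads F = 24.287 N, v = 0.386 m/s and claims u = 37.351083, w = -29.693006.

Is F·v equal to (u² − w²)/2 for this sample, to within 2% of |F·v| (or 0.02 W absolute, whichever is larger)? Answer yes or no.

no

F·v = 24.287×0.386 = 9.374782 W.
(u² − w²)/2 = (1395.103401 − 881.674605)/2 = 256.714398 W.
|Δ| = 247.339616;  2% of max(1, |F·v|) = 0.187496.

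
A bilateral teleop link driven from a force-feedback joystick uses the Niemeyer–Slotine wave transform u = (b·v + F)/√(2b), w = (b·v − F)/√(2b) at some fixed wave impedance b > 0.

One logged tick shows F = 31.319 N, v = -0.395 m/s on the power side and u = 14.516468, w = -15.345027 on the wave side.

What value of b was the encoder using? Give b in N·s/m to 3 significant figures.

b = 2.2 N·s/m

u + w = -0.828559;  u + w = √(2b)·v, so √(2b) = -0.828559/(-0.395) = 2.097618.
b = (√(2b))²/2 = 4.400000/2 = 2.200000.
(Check via u − w = 2F/√(2b): u − w = 29.861495, 2F/√(2b) = 29.861494.)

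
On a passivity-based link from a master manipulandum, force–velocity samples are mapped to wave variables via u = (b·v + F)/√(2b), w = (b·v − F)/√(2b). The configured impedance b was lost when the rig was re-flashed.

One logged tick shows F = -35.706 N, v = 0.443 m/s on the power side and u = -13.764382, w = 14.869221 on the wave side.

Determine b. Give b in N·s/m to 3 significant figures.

b = 3.11 N·s/m

u + w = 1.104839;  u + w = √(2b)·v, so √(2b) = 1.104839/0.443 = 2.493993.
b = (√(2b))²/2 = 6.220002/2 = 3.110001.
(Check via u − w = 2F/√(2b): u − w = -28.633603, 2F/√(2b) = -28.633598.)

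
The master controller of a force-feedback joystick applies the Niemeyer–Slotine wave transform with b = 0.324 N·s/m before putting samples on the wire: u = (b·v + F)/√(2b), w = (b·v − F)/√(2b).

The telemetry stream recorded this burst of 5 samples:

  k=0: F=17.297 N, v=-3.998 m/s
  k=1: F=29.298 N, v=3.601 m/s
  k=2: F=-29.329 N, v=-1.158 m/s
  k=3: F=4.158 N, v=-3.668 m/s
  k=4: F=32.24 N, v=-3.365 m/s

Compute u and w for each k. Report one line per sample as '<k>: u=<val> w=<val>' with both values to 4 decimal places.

0: u=19.8782 w=-23.0965
1: u=37.8451 w=-34.9464
2: u=-36.9003 w=35.9682
3: u=3.6890 w=-6.6417
4: u=38.6961 w=-41.4048

k=0: b·v=0.324×(-3.998)=-1.2954; √(2b)=0.8050; u=(-1.2954+17.297)/0.8050=19.8782, w=(-1.2954−17.297)/0.8050=-23.0965
k=1: b·v=0.324×3.601=1.1667; √(2b)=0.8050; u=(1.1667+29.298)/0.8050=37.8451, w=(1.1667−29.298)/0.8050=-34.9464
k=2: b·v=0.324×(-1.158)=-0.3752; √(2b)=0.8050; u=(-0.3752+(-29.329))/0.8050=-36.9003, w=(-0.3752−(-29.329))/0.8050=35.9682
k=3: b·v=0.324×(-3.668)=-1.1884; √(2b)=0.8050; u=(-1.1884+4.158)/0.8050=3.6890, w=(-1.1884−4.158)/0.8050=-6.6417
k=4: b·v=0.324×(-3.365)=-1.0903; √(2b)=0.8050; u=(-1.0903+32.24)/0.8050=38.6961, w=(-1.0903−32.24)/0.8050=-41.4048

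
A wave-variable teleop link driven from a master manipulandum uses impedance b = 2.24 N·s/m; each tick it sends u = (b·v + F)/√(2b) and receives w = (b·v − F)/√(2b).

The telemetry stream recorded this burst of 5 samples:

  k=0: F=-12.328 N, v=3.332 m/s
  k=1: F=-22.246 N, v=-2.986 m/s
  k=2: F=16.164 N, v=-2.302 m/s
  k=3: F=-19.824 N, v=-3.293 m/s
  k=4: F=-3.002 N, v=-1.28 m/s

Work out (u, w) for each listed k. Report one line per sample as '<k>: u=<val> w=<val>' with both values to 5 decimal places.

k=0: b·v=2.24×3.332=7.46368; √(2b)=2.11660; u=(7.46368+(-12.328))/2.11660=-2.29818, w=(7.46368−(-12.328))/2.11660=9.35069
k=1: b·v=2.24×(-2.986)=-6.68864; √(2b)=2.11660; u=(-6.68864+(-22.246))/2.11660=-13.67033, w=(-6.68864−(-22.246))/2.11660=7.35016
k=2: b·v=2.24×(-2.302)=-5.15648; √(2b)=2.11660; u=(-5.15648+16.164)/2.11660=5.20056, w=(-5.15648−16.164)/2.11660=-10.07298
k=3: b·v=2.24×(-3.293)=-7.37632; √(2b)=2.11660; u=(-7.37632+(-19.824))/2.11660=-12.85094, w=(-7.37632−(-19.824))/2.11660=5.88098
k=4: b·v=2.24×(-1.28)=-2.86720; √(2b)=2.11660; u=(-2.86720+(-3.002))/2.11660=-2.77294, w=(-2.86720−(-3.002))/2.11660=0.06369

0: u=-2.29818 w=9.35069
1: u=-13.67033 w=7.35016
2: u=5.20056 w=-10.07298
3: u=-12.85094 w=5.88098
4: u=-2.77294 w=0.06369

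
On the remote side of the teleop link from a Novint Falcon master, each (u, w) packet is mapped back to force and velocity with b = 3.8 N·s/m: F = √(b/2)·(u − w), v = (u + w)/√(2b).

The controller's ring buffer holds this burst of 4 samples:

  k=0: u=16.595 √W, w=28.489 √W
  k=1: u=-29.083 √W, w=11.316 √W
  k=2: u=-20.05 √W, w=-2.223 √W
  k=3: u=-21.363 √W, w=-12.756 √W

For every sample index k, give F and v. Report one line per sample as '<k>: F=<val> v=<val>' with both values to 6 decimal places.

0: F=-16.394748 v=16.353686
1: F=-55.686179 v=-6.444768
2: F=-24.572824 v=-8.079266
3: F=-11.863931 v=-12.376262

k=0: u−w=-11.894000, u+w=45.084000; √(b/2)=1.378405, √(2b)=2.756810; F=1.378405×(-11.894)=-16.394748, v=45.084000/2.756810=16.353686
k=1: u−w=-40.399000, u+w=-17.767000; √(b/2)=1.378405, √(2b)=2.756810; F=1.378405×(-40.399)=-55.686179, v=-17.767000/2.756810=-6.444768
k=2: u−w=-17.827000, u+w=-22.273000; √(b/2)=1.378405, √(2b)=2.756810; F=1.378405×(-17.827)=-24.572824, v=-22.273000/2.756810=-8.079266
k=3: u−w=-8.607000, u+w=-34.119000; √(b/2)=1.378405, √(2b)=2.756810; F=1.378405×(-8.607)=-11.863931, v=-34.119000/2.756810=-12.376262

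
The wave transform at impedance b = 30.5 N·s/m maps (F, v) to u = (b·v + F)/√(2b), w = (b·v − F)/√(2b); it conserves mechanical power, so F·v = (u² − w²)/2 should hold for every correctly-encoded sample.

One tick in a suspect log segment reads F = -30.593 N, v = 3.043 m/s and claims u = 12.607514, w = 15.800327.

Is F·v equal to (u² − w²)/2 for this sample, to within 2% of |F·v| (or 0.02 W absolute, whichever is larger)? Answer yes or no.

no

F·v = (-30.593)×3.043 = -93.094499 W.
(u² − w²)/2 = (158.949409 − 249.650333)/2 = -45.350462 W.
|Δ| = 47.744037;  2% of max(1, |F·v|) = 1.861890.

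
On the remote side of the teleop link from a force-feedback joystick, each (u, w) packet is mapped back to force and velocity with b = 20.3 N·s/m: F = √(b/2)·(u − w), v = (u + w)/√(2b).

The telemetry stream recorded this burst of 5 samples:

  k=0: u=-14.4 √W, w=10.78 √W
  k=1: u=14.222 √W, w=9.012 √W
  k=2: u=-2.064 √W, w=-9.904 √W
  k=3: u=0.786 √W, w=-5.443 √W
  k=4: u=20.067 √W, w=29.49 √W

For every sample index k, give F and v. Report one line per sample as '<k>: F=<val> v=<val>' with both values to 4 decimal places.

0: F=-80.2211 v=-0.5681
1: F=16.5986 v=3.6464
2: F=24.9775 v=-1.8783
3: F=19.8450 v=-0.7309
4: F=-30.0208 v=7.7775

k=0: u−w=-25.1800, u+w=-3.6200; √(b/2)=3.1859, √(2b)=6.3718; F=3.1859×(-25.18)=-80.2211, v=-3.6200/6.3718=-0.5681
k=1: u−w=5.2100, u+w=23.2340; √(b/2)=3.1859, √(2b)=6.3718; F=3.1859×5.21=16.5986, v=23.2340/6.3718=3.6464
k=2: u−w=7.8400, u+w=-11.9680; √(b/2)=3.1859, √(2b)=6.3718; F=3.1859×7.84=24.9775, v=-11.9680/6.3718=-1.8783
k=3: u−w=6.2290, u+w=-4.6570; √(b/2)=3.1859, √(2b)=6.3718; F=3.1859×6.229=19.8450, v=-4.6570/6.3718=-0.7309
k=4: u−w=-9.4230, u+w=49.5570; √(b/2)=3.1859, √(2b)=6.3718; F=3.1859×(-9.423)=-30.0208, v=49.5570/6.3718=7.7775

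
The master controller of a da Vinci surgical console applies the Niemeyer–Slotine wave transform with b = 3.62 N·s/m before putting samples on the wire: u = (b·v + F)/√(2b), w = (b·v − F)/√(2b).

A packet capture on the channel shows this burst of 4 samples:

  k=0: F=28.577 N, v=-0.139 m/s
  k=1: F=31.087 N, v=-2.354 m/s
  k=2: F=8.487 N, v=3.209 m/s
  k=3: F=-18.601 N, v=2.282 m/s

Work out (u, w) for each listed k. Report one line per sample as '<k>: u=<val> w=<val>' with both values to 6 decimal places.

0: u=10.433553 w=-10.807564
1: u=8.386409 w=-14.720376
2: u=7.471437 w=1.163099
3: u=-3.842890 w=9.983124

k=0: b·v=3.62×(-0.139)=-0.503180; √(2b)=2.690725; u=(-0.503180+28.577)/2.690725=10.433553, w=(-0.503180−28.577)/2.690725=-10.807564
k=1: b·v=3.62×(-2.354)=-8.521480; √(2b)=2.690725; u=(-8.521480+31.087)/2.690725=8.386409, w=(-8.521480−31.087)/2.690725=-14.720376
k=2: b·v=3.62×3.209=11.616580; √(2b)=2.690725; u=(11.616580+8.487)/2.690725=7.471437, w=(11.616580−8.487)/2.690725=1.163099
k=3: b·v=3.62×2.282=8.260840; √(2b)=2.690725; u=(8.260840+(-18.601))/2.690725=-3.842890, w=(8.260840−(-18.601))/2.690725=9.983124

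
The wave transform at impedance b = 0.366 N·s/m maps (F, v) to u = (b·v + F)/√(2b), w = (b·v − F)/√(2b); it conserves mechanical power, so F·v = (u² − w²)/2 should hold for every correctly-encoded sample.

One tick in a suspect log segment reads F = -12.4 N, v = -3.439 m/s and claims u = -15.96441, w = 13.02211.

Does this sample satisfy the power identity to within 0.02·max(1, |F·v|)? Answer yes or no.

F·v = (-12.4)×(-3.439) = 42.64360 W.
(u² − w²)/2 = (254.86239 − 169.57535)/2 = 42.64352 W.
|Δ| = 0.00008;  2% of max(1, |F·v|) = 0.85287.

yes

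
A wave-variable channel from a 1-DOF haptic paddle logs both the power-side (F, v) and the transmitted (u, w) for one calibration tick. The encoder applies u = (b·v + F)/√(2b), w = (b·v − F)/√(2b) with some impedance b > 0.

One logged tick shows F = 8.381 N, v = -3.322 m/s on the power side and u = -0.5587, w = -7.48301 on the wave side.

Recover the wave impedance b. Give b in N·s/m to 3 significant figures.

b = 2.93 N·s/m

u + w = -8.0417;  u + w = √(2b)·v, so √(2b) = -8.0417/(-3.322) = 2.4207.
b = (√(2b))²/2 = 5.8600/2 = 2.9300.
(Check via u − w = 2F/√(2b): u − w = 6.9243, 2F/√(2b) = 6.9243.)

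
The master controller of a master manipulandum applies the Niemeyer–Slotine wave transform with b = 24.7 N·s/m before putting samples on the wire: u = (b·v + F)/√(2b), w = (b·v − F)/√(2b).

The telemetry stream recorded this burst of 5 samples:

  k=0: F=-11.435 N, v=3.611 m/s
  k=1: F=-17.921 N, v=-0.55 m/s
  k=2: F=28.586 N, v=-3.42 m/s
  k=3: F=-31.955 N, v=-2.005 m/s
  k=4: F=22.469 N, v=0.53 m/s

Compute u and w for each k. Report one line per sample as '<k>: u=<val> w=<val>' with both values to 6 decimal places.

k=0: b·v=24.7×3.611=89.191700; √(2b)=7.028513; u=(89.191700+(-11.435))/7.028513=11.063037, w=(89.191700−(-11.435))/7.028513=14.316925
k=1: b·v=24.7×(-0.55)=-13.585000; √(2b)=7.028513; u=(-13.585000+(-17.921))/7.028513=-4.482598, w=(-13.585000−(-17.921))/7.028513=0.616916
k=2: b·v=24.7×(-3.42)=-84.474000; √(2b)=7.028513; u=(-84.474000+28.586)/7.028513=-7.951610, w=(-84.474000−28.586)/7.028513=-16.085905
k=3: b·v=24.7×(-2.005)=-49.523500; √(2b)=7.028513; u=(-49.523500+(-31.955))/7.028513=-11.592565, w=(-49.523500−(-31.955))/7.028513=-2.499604
k=4: b·v=24.7×0.53=13.091000; √(2b)=7.028513; u=(13.091000+22.469)/7.028513=5.059391, w=(13.091000−22.469)/7.028513=-1.334279

0: u=11.063037 w=14.316925
1: u=-4.482598 w=0.616916
2: u=-7.951610 w=-16.085905
3: u=-11.592565 w=-2.499604
4: u=5.059391 w=-1.334279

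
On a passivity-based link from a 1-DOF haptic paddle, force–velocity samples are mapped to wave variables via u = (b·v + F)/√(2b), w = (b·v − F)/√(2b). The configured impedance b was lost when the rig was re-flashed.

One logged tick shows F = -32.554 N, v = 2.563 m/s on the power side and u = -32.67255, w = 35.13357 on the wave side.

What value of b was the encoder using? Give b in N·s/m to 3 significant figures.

u + w = 2.46102;  u + w = √(2b)·v, so √(2b) = 2.46102/2.563 = 0.96021.
b = (√(2b))²/2 = 0.92200/2 = 0.46100.
(Check via u − w = 2F/√(2b): u − w = -67.80612, 2F/√(2b) = -67.80595.)

b = 0.461 N·s/m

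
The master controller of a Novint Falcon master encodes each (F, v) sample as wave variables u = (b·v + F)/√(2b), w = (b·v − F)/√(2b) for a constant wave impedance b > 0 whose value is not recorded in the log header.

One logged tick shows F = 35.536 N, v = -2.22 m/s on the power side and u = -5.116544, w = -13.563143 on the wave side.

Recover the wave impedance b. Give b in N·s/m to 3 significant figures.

b = 35.4 N·s/m

u + w = -18.679687;  u + w = √(2b)·v, so √(2b) = -18.679687/(-2.22) = 8.414273.
b = (√(2b))²/2 = 70.799997/2 = 35.399999.
(Check via u − w = 2F/√(2b): u − w = 8.446599, 2F/√(2b) = 8.446600.)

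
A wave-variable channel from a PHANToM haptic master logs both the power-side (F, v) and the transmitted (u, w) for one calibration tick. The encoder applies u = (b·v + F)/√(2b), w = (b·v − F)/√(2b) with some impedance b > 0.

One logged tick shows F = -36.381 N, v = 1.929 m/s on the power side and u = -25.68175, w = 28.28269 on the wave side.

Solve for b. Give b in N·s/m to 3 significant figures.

u + w = 2.60094;  u + w = √(2b)·v, so √(2b) = 2.60094/1.929 = 1.34834.
b = (√(2b))²/2 = 1.81801/2 = 0.90900.
(Check via u − w = 2F/√(2b): u − w = -53.96444, 2F/√(2b) = -53.96430.)

b = 0.909 N·s/m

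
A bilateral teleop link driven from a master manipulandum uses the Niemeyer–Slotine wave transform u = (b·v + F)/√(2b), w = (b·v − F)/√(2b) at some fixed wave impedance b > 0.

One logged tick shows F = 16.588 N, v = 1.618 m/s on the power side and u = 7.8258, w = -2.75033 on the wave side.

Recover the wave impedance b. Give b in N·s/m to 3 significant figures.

u + w = 5.07547;  u + w = √(2b)·v, so √(2b) = 5.07547/1.618 = 3.13688.
b = (√(2b))²/2 = 9.84001/2 = 4.92000.
(Check via u − w = 2F/√(2b): u − w = 10.57613, 2F/√(2b) = 10.57612.)

b = 4.92 N·s/m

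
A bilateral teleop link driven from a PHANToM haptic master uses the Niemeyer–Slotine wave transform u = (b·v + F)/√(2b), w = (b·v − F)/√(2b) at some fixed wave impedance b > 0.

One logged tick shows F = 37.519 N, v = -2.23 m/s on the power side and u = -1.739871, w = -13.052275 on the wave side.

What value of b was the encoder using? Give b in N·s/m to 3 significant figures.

u + w = -14.792146;  u + w = √(2b)·v, so √(2b) = -14.792146/(-2.23) = 6.633249.
b = (√(2b))²/2 = 43.999997/2 = 21.999998.
(Check via u − w = 2F/√(2b): u − w = 11.312404, 2F/√(2b) = 11.312405.)

b = 22 N·s/m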